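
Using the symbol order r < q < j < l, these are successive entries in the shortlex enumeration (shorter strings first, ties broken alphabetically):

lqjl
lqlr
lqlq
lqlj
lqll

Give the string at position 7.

Continuing the enumeration 2 steps past lqll: lqll → ljrr → (answer).

ljrq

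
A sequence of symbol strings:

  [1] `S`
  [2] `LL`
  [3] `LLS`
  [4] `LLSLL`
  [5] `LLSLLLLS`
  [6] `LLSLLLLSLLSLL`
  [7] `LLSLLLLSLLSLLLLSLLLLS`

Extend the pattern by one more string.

This is a Fibonacci-style word recurrence s(k) = s(k−1)·s(k−2): e.g. LL·S = LLS.
So term 8 is LLSLLLLSLLSLLLLSLLLLS·LLSLLLLSLLSLL.

LLSLLLLSLLSLLLLSLLLLSLLSLLLLSLLSLL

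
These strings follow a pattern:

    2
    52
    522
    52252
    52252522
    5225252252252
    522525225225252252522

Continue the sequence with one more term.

5225252252252522525225225252252252

From term 3 onward, concatenate the last term with the second-to-last: 52·2 = 522, 522·52 = 52252, …
Continuing: 522525225225252252522 · 5225252252252 gives term 8.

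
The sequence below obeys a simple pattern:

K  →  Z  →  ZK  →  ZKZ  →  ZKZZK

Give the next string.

From term 3 onward, concatenate the last term with the second-to-last: Z·K = ZK, ZK·Z = ZKZ, …
The next term joins ZKZZK and ZKZ.

ZKZZKZKZ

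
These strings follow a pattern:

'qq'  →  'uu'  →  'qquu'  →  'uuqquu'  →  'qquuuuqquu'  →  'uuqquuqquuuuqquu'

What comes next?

qquuuuqquuuuqquuqquuuuqquu

Each term (from the third on) is the two preceding terms concatenated in order: term 3 = qq·uu = qquu.
The next term joins qquuuuqquu and uuqquuqquuuuqquu.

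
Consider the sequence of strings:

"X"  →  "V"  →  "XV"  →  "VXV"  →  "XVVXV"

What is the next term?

From term 3 onward, concatenate the second-to-last term with the last: X·V = XV, V·XV = VXV, …
So term 6 is VXV·XVVXV.

VXVXVVXV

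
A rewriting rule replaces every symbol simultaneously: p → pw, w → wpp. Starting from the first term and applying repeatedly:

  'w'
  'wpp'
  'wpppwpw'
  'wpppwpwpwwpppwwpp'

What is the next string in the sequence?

Rewriting the 17 symbols of wpppwpwpwwpppwwpp one by one yields wpp pw pw pw wpp pw wpp pw wpp wpp pw pw pw wpp wpp pw pw; concatenated:

wpppwpwpwwpppwwpppwwppwpppwpwpwwppwpppwpw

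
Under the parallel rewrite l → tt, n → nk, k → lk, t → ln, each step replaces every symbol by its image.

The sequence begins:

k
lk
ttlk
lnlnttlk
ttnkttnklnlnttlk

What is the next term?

Rewriting the 16 symbols of ttnkttnklnlnttlk one by one yields ln ln nk lk ln ln nk lk tt nk tt nk ln ln tt lk; concatenated:

lnlnnklklnlnnklkttnkttnklnlnttlk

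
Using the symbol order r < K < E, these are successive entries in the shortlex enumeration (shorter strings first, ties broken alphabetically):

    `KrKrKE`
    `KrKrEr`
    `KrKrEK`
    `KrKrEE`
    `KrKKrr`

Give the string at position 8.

Continuing the enumeration 3 steps past KrKKrr: KrKKrr → KrKKrK → KrKKrE → (answer).

KrKKKr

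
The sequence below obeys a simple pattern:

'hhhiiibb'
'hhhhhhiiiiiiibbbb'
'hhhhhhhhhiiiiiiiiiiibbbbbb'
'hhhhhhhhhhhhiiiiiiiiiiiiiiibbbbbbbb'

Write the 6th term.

Reading off run lengths: h runs 3, 6, 9, 12; i runs 3, 7, 11, 15; b runs 2, 4, 6, 8 — each is linear in n (n = 1, 2, …).
At n = 6 the blocks have lengths 18, 23, 12.

hhhhhhhhhhhhhhhhhhiiiiiiiiiiiiiiiiiiiiiiibbbbbbbbbbbb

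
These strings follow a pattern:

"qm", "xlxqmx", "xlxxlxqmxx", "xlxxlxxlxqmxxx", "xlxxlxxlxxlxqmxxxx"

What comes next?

xlxxlxxlxxlxxlxqmxxxxx

s(k+1) = xlx·s(k)·x, so each term gains xlx as a prefix and x as a suffix.
So the next term is xlx·xlxxlxxlxxlxqmxxxx·x.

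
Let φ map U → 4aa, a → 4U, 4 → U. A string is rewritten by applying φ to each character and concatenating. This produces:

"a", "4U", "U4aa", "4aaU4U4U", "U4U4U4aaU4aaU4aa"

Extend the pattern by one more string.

φ(U4U4U4aaU4aaU4aa) expands symbol-by-symbol to 4aa U 4aa U 4aa U 4U 4U 4aa U 4U 4U 4aa U 4U 4U; joining the 16 pieces gives the next term.

4aaU4aaU4aaU4U4U4aaU4U4U4aaU4U4U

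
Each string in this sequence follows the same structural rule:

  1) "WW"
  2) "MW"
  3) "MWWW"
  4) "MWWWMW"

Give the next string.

MWWWMWMWWW

This is a Fibonacci-style word recurrence s(k) = s(k−1)·s(k−2): e.g. MW·WW = MWWW.
The next term joins MWWWMW and MWWW.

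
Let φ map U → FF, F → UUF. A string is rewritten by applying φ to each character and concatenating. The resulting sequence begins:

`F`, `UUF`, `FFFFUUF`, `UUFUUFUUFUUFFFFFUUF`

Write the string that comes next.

Rewriting the 19 symbols of UUFUUFUUFUUFFFFFUUF one by one yields FF FF UUF FF FF UUF FF FF UUF FF FF UUF UUF UUF UUF UUF FF FF UUF; concatenated:

FFFFUUFFFFFUUFFFFFUUFFFFFUUFUUFUUFUUFUUFFFFFUUF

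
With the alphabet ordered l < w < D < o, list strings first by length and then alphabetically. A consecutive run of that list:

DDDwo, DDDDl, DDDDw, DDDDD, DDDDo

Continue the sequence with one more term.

Find the rightmost character of DDDDo below o, bump it to the next letter, and reset everything to its right to l.

DDDol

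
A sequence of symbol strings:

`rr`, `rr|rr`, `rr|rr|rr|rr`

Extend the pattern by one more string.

rr|rr|rr|rr|rr|rr|rr|rr

s(k+1) = s(k)·|·s(k) — each term doubles the last with '|' between the halves.
So the next term is two copies of rr|rr|rr|rr with '|' between the halves.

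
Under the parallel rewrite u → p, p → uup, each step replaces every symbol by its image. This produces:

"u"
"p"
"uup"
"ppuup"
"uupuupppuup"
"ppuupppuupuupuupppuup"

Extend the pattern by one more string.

Rewriting the 21 symbols of ppuupppuupuupuupppuup one by one yields uup uup p p uup uup uup p p uup p p uup p p uup uup uup p p uup; concatenated:

uupuupppuupuupuupppuupppuupppuupuupuupppuup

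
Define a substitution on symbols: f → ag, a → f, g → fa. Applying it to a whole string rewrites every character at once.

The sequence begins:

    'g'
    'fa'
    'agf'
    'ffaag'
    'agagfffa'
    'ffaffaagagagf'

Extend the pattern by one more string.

Applying the rule to each of the 13 symbols of ffaffaagagagf gives the pieces ag ag f ag ag f f fa f fa f fa ag, which concatenate to the answer.

agagfagagfffaffaffaag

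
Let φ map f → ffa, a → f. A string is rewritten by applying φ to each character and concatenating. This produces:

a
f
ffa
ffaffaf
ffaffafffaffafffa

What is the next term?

ffaffafffaffafffaffaffafffaffafffaffaffaf

φ(ffaffafffaffafffa) expands symbol-by-symbol to ffa ffa f ffa ffa f ffa ffa ffa f ffa ffa f ffa ffa ffa f; joining the 17 pieces gives the next term.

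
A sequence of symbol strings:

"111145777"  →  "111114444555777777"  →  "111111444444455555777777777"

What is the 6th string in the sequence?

Each string has the form 1^{n+3} 4^{3n-2} 5^{2n-1} 7^{3n} (n = 1, 2, …).
For term 6, n = 6, so the run lengths are 9, 16, 11, 18.

111111111444444444444444455555555555777777777777777777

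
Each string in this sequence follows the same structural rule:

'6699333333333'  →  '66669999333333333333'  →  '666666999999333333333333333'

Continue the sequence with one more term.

6666666699999999333333333333333333

Reading off run lengths: 6 runs 2, 4, 6; 9 runs 2, 4, 6; 3 runs 9, 12, 15 — each is linear in n, where the shown terms are n = 2, 3, 4.
At n = 5 the blocks have lengths 8, 8, 18.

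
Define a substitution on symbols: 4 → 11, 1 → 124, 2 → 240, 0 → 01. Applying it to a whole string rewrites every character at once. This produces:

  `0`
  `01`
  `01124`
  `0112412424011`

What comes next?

φ(0112412424011) expands symbol-by-symbol to 01 124 124 240 11 124 240 11 240 11 01 124 124; joining the 13 pieces gives the next term.

0112412424011124240112401101124124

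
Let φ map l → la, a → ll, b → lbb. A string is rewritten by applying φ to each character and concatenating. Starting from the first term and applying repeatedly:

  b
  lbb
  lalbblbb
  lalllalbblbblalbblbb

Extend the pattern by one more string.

Applying the rule to each of the 20 symbols of lalllalbblbblalbblbb gives the pieces la ll la la la ll la lbb lbb la lbb lbb la ll la lbb lbb la lbb lbb, which concatenate to the answer.

lalllalalalllalbblbblalbblbblalllalbblbblalbblbb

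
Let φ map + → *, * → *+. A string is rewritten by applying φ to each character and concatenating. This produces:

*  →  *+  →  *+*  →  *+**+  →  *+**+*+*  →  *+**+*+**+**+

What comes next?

*+**+*+**+**+*+**+*+*

Applying the rule to each of the 13 symbols of *+**+*+**+**+ gives the pieces *+ * *+ *+ * *+ * *+ *+ * *+ *+ *, which concatenate to the answer.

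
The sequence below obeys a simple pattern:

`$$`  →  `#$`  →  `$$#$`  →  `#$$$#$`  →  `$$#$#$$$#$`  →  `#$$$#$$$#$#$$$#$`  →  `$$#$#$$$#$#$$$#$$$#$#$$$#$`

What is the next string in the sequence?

Each term (from the third on) is the two preceding terms concatenated in order: term 3 = $$·#$ = $$#$.
Continuing: #$$$#$$$#$#$$$#$ · $$#$#$$$#$#$$$#$$$#$#$$$#$ gives term 8.

#$$$#$$$#$#$$$#$$$#$#$$$#$#$$$#$$$#$#$$$#$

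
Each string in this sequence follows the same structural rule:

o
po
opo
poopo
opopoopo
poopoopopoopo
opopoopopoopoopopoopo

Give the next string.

poopoopopoopoopopoopopoopoopopoopo

From term 3 onward, concatenate the second-to-last term with the last: o·po = opo, po·opo = poopo, …
So term 8 is poopoopopoopo·opopoopopoopoopopoopo.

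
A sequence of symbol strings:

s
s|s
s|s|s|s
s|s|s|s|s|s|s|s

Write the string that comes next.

Every step duplicates the string with '|' between the halves.
One more doubling of s|s|s|s|s|s|s|s gives the answer.

s|s|s|s|s|s|s|s|s|s|s|s|s|s|s|s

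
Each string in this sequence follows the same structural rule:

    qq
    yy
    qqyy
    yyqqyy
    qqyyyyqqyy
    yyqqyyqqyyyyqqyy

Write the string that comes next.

qqyyyyqqyyyyqqyyqqyyyyqqyy

From term 3 onward, concatenate the second-to-last term with the last: qq·yy = qqyy, yy·qqyy = yyqqyy, …
So term 7 is qqyyyyqqyy·yyqqyyqqyyyyqqyy.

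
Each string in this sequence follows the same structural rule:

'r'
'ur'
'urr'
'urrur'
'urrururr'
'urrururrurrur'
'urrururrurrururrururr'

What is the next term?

urrururrurrururrururrurrururrurrur

This is a Fibonacci-style word recurrence s(k) = s(k−1)·s(k−2): e.g. ur·r = urr.
So term 8 is urrururrurrururrururr·urrururrurrur.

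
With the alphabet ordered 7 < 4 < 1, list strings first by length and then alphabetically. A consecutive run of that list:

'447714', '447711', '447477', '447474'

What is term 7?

447444

Stepping forward 3 times from 447474: 447474 → 447471 → 447447, then the target.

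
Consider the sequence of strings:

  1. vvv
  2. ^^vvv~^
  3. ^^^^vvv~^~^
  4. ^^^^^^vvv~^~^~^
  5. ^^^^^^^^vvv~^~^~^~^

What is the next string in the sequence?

^^^^^^^^^^vvv~^~^~^~^~^

Every step adds ^^ to the front and ~^ to the end of the previous string.
One more step from ^^^^^^^^vvv~^~^~^~^ gives the answer.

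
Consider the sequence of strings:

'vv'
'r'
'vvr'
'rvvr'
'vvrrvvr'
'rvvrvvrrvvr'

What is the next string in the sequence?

Each term (from the third on) is the two preceding terms concatenated in order: term 3 = vv·r = vvr.
Continuing: vvrrvvr · rvvrvvrrvvr gives term 7.

vvrrvvrrvvrvvrrvvr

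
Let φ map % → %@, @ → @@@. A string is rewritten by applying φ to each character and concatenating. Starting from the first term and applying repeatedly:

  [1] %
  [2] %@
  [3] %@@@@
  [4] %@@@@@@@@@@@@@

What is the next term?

%@@@@@@@@@@@@@@@@@@@@@@@@@@@@@@@@@@@@@@@@

Replace each of the 14 characters of %@@@@@@@@@@@@@ in place — %@ @@@ @@@ @@@ @@@ @@@ @@@ @@@ @@@ @@@ @@@ @@@ @@@ @@@ — and concatenate.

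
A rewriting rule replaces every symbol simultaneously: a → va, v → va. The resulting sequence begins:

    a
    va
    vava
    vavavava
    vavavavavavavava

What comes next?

vavavavavavavavavavavavavavavava

Replace each of the 16 characters of vavavavavavavava in place — va va va va va va va va va va va va va va va va — and concatenate.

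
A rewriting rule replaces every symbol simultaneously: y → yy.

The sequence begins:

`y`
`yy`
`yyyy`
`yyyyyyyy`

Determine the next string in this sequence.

yyyyyyyyyyyyyyyy

Apply φ to yyyyyyyy symbol by symbol: y→yy, y→yy, y→yy, y→yy, y→yy, y→yy, y→yy, y→yy; joined: yy yy yy yy yy yy yy yy.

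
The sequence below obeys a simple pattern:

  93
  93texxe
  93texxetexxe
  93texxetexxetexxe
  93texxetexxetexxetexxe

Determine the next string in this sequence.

93texxetexxetexxetexxetexxe

Each term is the previous one with texxe appended.
So the next term is 93texxetexxetexxetexxe·texxe.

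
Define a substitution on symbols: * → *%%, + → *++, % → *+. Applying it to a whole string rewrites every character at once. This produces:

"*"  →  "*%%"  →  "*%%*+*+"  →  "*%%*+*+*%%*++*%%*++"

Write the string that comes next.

φ(*%%*+*+*%%*++*%%*++) expands symbol-by-symbol to *%% *+ *+ *%% *++ *%% *++ *%% *+ *+ *%% *++ *++ *%% *+ *+ *%% *++ *++; joining the 19 pieces gives the next term.

*%%*+*+*%%*++*%%*++*%%*+*+*%%*++*++*%%*+*+*%%*++*++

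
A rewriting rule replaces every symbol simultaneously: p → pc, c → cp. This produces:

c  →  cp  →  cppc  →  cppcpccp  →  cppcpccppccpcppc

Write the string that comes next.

cppcpccppccpcppcpccpcppccppcpccp

φ(cppcpccppccpcppc) expands symbol-by-symbol to cp pc pc cp pc cp cp pc pc cp cp pc cp pc pc cp; joining the 16 pieces gives the next term.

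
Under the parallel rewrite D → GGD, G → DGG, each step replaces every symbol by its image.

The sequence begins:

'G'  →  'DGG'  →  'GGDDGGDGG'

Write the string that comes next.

Apply φ to GGDDGGDGG symbol by symbol: G→DGG, G→DGG, D→GGD, D→GGD, G→DGG, G→DGG, D→GGD, G→DGG, G→DGG; joined: DGG DGG GGD GGD DGG DGG GGD DGG DGG.

DGGDGGGGDGGDDGGDGGGGDDGGDGG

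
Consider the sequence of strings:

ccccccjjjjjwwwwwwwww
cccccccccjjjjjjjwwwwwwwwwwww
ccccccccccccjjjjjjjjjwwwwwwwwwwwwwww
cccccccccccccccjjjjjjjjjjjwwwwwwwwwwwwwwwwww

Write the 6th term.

cccccccccccccccccccccjjjjjjjjjjjjjjjwwwwwwwwwwwwwwwwwwwwwwww

The n-th term is 3n c's then 2n+1 j's then 3n+3 w's, where the shown terms are n = 2, 3, 4, 5.
For term 6, n = 7, so the run lengths are 21, 15, 24.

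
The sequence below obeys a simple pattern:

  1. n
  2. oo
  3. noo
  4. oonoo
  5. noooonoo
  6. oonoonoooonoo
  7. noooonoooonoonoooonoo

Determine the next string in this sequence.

oonoonoooonoonoooonoooonoonoooonoo

This is a Fibonacci-style word recurrence s(k) = s(k−2)·s(k−1): e.g. n·oo = noo.
So term 8 is oonoonoooonoo·noooonoooonoonoooonoo.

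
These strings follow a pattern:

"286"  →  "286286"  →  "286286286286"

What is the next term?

s(k+1) = s(k)·s(k) — each term doubles the last.
One more doubling of 286286286286 gives the answer.

286286286286286286286286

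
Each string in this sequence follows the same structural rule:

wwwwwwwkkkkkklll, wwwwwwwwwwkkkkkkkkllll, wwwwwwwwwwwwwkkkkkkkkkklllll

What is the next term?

Term n consists of 3n+1 w's, followed by 2n+2 k's, followed by n+1 l's, where the shown terms are n = 2, 3, 4.
Setting n = 5 gives 16, 12, 6 characters in each block.

wwwwwwwwwwwwwwwwkkkkkkkkkkkkllllll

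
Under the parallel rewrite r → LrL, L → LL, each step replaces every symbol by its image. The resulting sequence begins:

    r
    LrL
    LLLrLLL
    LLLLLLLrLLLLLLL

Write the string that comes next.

LLLLLLLLLLLLLLLrLLLLLLLLLLLLLLL

Applying the rule to each of the 15 symbols of LLLLLLLrLLLLLLL gives the pieces LL LL LL LL LL LL LL LrL LL LL LL LL LL LL LL, which concatenate to the answer.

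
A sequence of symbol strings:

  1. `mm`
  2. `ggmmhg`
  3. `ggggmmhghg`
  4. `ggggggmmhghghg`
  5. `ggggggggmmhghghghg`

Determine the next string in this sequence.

s(k+1) = gg·s(k)·hg, so each term gains gg as a prefix and hg as a suffix.
One more step from ggggggggmmhghghghg gives the answer.

ggggggggggmmhghghghghg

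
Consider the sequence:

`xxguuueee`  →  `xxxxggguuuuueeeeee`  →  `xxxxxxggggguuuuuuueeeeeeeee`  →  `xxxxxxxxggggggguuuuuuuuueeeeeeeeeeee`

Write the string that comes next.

xxxxxxxxxxggggggggguuuuuuuuuuueeeeeeeeeeeeeee

The n-th term is 2n x's then 2n-1 g's then 2n+1 u's then 3n e's (n = 1, 2, …).
At n = 5 the blocks have lengths 10, 9, 11, 15.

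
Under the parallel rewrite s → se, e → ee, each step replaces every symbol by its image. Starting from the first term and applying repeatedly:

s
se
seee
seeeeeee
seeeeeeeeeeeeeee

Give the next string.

Rewriting the 16 symbols of seeeeeeeeeeeeeee one by one yields se ee ee ee ee ee ee ee ee ee ee ee ee ee ee ee; concatenated:

seeeeeeeeeeeeeeeeeeeeeeeeeeeeeee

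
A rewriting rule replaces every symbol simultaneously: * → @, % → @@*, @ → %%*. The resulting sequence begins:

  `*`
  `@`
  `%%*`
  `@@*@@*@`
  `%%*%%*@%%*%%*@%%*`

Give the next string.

@@*@@*@@@*@@*@%%*@@*@@*@@@*@@*@%%*@@*@@*@

Applying the rule to each of the 17 symbols of %%*%%*@%%*%%*@%%* gives the pieces @@* @@* @ @@* @@* @ %%* @@* @@* @ @@* @@* @ %%* @@* @@* @, which concatenate to the answer.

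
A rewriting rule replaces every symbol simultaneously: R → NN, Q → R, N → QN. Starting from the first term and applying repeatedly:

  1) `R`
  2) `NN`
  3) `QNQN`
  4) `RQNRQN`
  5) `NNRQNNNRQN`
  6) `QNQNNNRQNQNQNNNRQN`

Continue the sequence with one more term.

φ(QNQNNNRQNQNQNNNRQN) expands symbol-by-symbol to R QN R QN QN QN NN R QN R QN R QN QN QN NN R QN; joining the 18 pieces gives the next term.

RQNRQNQNQNNNRQNRQNRQNQNQNNNRQN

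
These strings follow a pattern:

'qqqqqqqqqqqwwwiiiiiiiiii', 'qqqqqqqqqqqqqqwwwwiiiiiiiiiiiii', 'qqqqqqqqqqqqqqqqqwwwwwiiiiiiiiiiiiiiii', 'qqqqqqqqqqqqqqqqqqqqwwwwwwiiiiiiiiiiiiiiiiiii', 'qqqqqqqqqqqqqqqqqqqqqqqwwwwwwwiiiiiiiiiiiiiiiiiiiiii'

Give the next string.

qqqqqqqqqqqqqqqqqqqqqqqqqqwwwwwwwwiiiiiiiiiiiiiiiiiiiiiiiii

Term n consists of 3n+2 q's, followed by n w's, followed by 3n+1 i's, where the shown terms are n = 3, 4, 5, 6, 7.
Setting n = 8 gives 26, 8, 25 characters in each block.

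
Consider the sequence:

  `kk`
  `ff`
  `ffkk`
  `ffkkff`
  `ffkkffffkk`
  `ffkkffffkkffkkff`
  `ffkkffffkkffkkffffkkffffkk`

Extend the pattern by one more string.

ffkkffffkkffkkffffkkffffkkffkkffffkkffkkff

From term 3 onward, concatenate the last term with the second-to-last: ff·kk = ffkk, ffkk·ff = ffkkff, …
The next term joins ffkkffffkkffkkffffkkffffkk and ffkkffffkkffkkff.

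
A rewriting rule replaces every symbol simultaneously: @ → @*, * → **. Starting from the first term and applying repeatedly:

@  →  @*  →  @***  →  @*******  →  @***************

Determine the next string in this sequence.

@*******************************

φ(@***************) expands symbol-by-symbol to @* ** ** ** ** ** ** ** ** ** ** ** ** ** ** **; joining the 16 pieces gives the next term.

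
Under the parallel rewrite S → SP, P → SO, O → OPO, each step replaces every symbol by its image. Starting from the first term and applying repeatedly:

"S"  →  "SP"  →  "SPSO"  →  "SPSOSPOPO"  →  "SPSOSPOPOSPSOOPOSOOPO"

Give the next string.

Replace each of the 21 characters of SPSOSPOPOSPSOOPOSOOPO in place — SP SO SP OPO SP SO OPO SO OPO SP SO SP OPO OPO SO OPO SP OPO OPO SO OPO — and concatenate.

SPSOSPOPOSPSOOPOSOOPOSPSOSPOPOOPOSOOPOSPOPOOPOSOOPO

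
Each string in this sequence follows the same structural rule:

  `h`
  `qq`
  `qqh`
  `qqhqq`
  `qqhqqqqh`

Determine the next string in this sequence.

qqhqqqqhqqhqq

From term 3 onward, concatenate the last term with the second-to-last: qq·h = qqh, qqh·qq = qqhqq, …
The next term joins qqhqqqqh and qqhqq.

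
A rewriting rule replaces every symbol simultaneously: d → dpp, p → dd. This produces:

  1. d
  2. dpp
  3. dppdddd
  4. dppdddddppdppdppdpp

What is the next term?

Replace each of the 19 characters of dppdddddppdppdppdpp in place — dpp dd dd dpp dpp dpp dpp dpp dd dd dpp dd dd dpp dd dd dpp dd dd — and concatenate.

dppdddddppdppdppdppdppdddddppdddddppdddddppdddd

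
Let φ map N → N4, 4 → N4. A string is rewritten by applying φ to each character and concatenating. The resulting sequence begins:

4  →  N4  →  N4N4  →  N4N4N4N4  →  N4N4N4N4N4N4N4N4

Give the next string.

φ(N4N4N4N4N4N4N4N4) expands symbol-by-symbol to N4 N4 N4 N4 N4 N4 N4 N4 N4 N4 N4 N4 N4 N4 N4 N4; joining the 16 pieces gives the next term.

N4N4N4N4N4N4N4N4N4N4N4N4N4N4N4N4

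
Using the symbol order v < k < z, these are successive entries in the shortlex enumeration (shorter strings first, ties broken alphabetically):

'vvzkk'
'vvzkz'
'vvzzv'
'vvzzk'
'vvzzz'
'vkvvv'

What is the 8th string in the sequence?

vkvvz

Advancing 2 positions from vkvvv through vkvvv → vkvvk reaches term 8.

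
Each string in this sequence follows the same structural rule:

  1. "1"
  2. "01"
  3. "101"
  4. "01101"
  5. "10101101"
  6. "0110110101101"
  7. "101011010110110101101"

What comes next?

0110110101101101011010110110101101

From term 3 onward, concatenate the second-to-last term with the last: 1·01 = 101, 01·101 = 01101, …
Continuing: 0110110101101 · 101011010110110101101 gives term 8.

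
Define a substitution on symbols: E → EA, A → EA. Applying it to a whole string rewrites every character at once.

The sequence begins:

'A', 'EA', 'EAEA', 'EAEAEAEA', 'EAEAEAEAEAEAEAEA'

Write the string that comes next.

Applying the rule to each of the 16 symbols of EAEAEAEAEAEAEAEA gives the pieces EA EA EA EA EA EA EA EA EA EA EA EA EA EA EA EA, which concatenate to the answer.

EAEAEAEAEAEAEAEAEAEAEAEAEAEAEAEA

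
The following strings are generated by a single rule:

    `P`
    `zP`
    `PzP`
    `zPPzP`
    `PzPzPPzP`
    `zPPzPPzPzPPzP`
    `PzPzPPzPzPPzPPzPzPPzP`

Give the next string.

zPPzPPzPzPPzPPzPzPPzPzPPzPPzPzPPzP

Each term (from the third on) is the two preceding terms concatenated in order: term 3 = P·zP = PzP.
Continuing: zPPzPPzPzPPzP · PzPzPPzPzPPzPPzPzPPzP gives term 8.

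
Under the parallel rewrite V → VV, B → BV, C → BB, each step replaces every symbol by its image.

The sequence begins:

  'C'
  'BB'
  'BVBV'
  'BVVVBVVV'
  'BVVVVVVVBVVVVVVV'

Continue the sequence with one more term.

BVVVVVVVVVVVVVVVBVVVVVVVVVVVVVVV

φ(BVVVVVVVBVVVVVVV) expands symbol-by-symbol to BV VV VV VV VV VV VV VV BV VV VV VV VV VV VV VV; joining the 16 pieces gives the next term.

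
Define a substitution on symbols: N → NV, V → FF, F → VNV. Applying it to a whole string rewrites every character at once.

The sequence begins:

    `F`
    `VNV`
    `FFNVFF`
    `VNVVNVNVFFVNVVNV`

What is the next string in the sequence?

Replace each of the 16 characters of VNVVNVNVFFVNVVNV in place — FF NV FF FF NV FF NV FF VNV VNV FF NV FF FF NV FF — and concatenate.

FFNVFFFFNVFFNVFFVNVVNVFFNVFFFFNVFF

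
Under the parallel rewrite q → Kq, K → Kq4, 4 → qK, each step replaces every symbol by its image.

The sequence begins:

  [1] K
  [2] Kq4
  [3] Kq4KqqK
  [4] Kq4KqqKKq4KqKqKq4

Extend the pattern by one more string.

φ(Kq4KqqKKq4KqKqKq4) expands symbol-by-symbol to Kq4 Kq qK Kq4 Kq Kq Kq4 Kq4 Kq qK Kq4 Kq Kq4 Kq Kq4 Kq qK; joining the 17 pieces gives the next term.

Kq4KqqKKq4KqKqKq4Kq4KqqKKq4KqKq4KqKq4KqqK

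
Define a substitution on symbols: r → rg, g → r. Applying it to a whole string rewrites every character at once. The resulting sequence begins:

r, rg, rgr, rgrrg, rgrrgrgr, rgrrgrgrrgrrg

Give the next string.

rgrrgrgrrgrrgrgrrgrgr

Applying the rule to each of the 13 symbols of rgrrgrgrrgrrg gives the pieces rg r rg rg r rg r rg rg r rg rg r, which concatenate to the answer.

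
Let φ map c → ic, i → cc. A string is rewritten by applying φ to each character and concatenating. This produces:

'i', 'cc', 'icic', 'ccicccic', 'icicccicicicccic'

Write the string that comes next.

Replace each of the 16 characters of icicccicicicccic in place — cc ic cc ic ic ic cc ic cc ic cc ic ic ic cc ic — and concatenate.

ccicccicicicccicccicccicicicccic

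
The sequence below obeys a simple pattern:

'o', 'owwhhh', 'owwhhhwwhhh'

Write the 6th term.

Each term is the previous one with wwhhh appended.
From owwhhhwwhhh, 3 further steps: owwhhhwwhhh → owwhhhwwhhhwwhhh → owwhhhwwhhhwwhhhwwhhh → (answer).

owwhhhwwhhhwwhhhwwhhhwwhhh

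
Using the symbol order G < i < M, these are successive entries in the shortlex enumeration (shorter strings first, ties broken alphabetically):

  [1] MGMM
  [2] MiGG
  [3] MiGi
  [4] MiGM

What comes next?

MiiG

Treat MiGM as a base-3 numeral over the given alphabet and add one, carrying through any trailing M's.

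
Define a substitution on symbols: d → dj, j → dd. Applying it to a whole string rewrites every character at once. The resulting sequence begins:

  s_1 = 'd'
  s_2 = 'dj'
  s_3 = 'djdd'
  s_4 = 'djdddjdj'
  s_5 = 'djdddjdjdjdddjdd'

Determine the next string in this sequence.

Applying the rule to each of the 16 symbols of djdddjdjdjdddjdd gives the pieces dj dd dj dj dj dd dj dd dj dd dj dj dj dd dj dj, which concatenate to the answer.

djdddjdjdjdddjdddjdddjdjdjdddjdj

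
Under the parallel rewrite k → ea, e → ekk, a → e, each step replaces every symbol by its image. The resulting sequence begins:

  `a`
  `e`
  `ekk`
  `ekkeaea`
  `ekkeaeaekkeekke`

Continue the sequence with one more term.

Rewriting the 15 symbols of ekkeaeaekkeekke one by one yields ekk ea ea ekk e ekk e ekk ea ea ekk ekk ea ea ekk; concatenated:

ekkeaeaekkeekkeekkeaeaekkekkeaeaekk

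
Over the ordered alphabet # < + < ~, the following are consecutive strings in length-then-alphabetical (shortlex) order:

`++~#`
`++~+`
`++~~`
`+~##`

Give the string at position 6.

+~#~

Continuing the enumeration 2 steps past +~##: +~## → +~#+ → (answer).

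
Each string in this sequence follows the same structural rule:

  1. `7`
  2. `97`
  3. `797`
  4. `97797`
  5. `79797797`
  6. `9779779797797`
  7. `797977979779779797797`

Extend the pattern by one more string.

This is a Fibonacci-style word recurrence s(k) = s(k−2)·s(k−1): e.g. 7·97 = 797.
Continuing: 9779779797797 · 797977979779779797797 gives term 8.

9779779797797797977979779779797797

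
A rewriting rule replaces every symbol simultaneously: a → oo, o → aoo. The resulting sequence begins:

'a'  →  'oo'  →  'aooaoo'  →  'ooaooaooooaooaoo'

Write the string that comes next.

Applying the rule to each of the 16 symbols of ooaooaooooaooaoo gives the pieces aoo aoo oo aoo aoo oo aoo aoo aoo aoo oo aoo aoo oo aoo aoo, which concatenate to the answer.

aooaooooaooaooooaooaooaooaooooaooaooooaooaoo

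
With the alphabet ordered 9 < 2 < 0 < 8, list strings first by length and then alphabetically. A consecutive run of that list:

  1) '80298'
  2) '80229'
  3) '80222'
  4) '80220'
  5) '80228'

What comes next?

80209

Find the rightmost character of 80228 below 8, bump it to the next letter, and reset everything to its right to 9.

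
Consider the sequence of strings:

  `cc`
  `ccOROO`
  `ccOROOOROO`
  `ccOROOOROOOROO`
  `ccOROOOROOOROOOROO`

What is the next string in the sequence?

ccOROOOROOOROOOROOOROO

Every step adds OROO to the end: s(k+1) = s(k)·OROO.
One more step from ccOROOOROOOROOOROO gives the answer.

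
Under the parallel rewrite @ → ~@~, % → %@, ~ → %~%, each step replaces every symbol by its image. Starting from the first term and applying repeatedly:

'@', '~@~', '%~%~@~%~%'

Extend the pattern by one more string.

Rewriting each symbol of %~%~@~%~%: %→%@, ~→%~%, %→%@, ~→%~%, @→~@~, ~→%~%, %→%@, ~→%~%, %→%@, which concatenates to %@ %~% %@ %~% ~@~ %~% %@ %~% %@.

%@%~%%@%~%~@~%~%%@%~%%@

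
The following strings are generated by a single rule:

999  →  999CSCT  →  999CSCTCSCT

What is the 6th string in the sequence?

999CSCTCSCTCSCTCSCTCSCT

The strings grow by a fixed suffix CSCT each time.
From 999CSCTCSCT, 3 further steps: 999CSCTCSCT → 999CSCTCSCTCSCT → 999CSCTCSCTCSCTCSCT → (answer).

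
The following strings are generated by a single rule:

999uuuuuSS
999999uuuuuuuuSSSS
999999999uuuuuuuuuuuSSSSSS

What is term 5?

Reading off run lengths: 9 runs 3, 6, 9; u runs 5, 8, 11; S runs 2, 4, 6 — each is linear in n (n = 1, 2, …).
At n = 5 the blocks have lengths 15, 17, 10.

999999999999999uuuuuuuuuuuuuuuuuSSSSSSSSSS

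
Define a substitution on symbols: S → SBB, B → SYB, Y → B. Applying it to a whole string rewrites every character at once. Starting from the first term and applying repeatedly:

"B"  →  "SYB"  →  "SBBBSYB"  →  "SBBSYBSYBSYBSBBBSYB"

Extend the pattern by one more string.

Applying the rule to each of the 19 symbols of SBBSYBSYBSYBSBBBSYB gives the pieces SBB SYB SYB SBB B SYB SBB B SYB SBB B SYB SBB SYB SYB SYB SBB B SYB, which concatenate to the answer.

SBBSYBSYBSBBBSYBSBBBSYBSBBBSYBSBBSYBSYBSYBSBBBSYB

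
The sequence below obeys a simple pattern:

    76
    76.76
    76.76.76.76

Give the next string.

76.76.76.76.76.76.76.76

Each string is two copies of the previous one joined by '.'.
One more doubling of 76.76.76.76 gives the answer.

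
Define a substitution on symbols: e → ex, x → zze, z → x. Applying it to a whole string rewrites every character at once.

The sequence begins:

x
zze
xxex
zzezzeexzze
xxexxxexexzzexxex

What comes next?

Replace each of the 17 characters of xxexxxexexzzexxex in place — zze zze ex zze zze zze ex zze ex zze x x ex zze zze ex zze — and concatenate.

zzezzeexzzezzezzeexzzeexzzexxexzzezzeexzze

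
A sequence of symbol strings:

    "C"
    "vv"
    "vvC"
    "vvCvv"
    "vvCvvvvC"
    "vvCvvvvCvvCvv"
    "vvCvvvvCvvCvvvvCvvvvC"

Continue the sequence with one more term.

vvCvvvvCvvCvvvvCvvvvCvvCvvvvCvvCvv

This is a Fibonacci-style word recurrence s(k) = s(k−1)·s(k−2): e.g. vv·C = vvC.
So term 8 is vvCvvvvCvvCvvvvCvvvvC·vvCvvvvCvvCvv.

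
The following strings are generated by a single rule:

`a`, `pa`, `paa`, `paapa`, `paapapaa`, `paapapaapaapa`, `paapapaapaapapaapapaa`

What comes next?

paapapaapaapapaapapaapaapapaapaapa

This is a Fibonacci-style word recurrence s(k) = s(k−1)·s(k−2): e.g. pa·a = paa.
The next term joins paapapaapaapapaapapaa and paapapaapaapa.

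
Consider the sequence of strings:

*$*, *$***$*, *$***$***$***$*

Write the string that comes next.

Each string is two copies of the previous one joined by '*'.
Doubling *$***$***$***$* with '*' between the halves:

*$***$***$***$***$***$***$***$*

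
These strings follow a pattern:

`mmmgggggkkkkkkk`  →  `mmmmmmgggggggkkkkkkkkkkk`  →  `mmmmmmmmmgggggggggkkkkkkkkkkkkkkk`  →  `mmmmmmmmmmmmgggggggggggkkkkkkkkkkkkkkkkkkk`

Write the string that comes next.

Term n consists of 3n m's, followed by 2n+3 g's, followed by 4n+3 k's (n = 1, 2, …).
Setting n = 5 gives 15, 13, 23 characters in each block.

mmmmmmmmmmmmmmmgggggggggggggkkkkkkkkkkkkkkkkkkkkkkk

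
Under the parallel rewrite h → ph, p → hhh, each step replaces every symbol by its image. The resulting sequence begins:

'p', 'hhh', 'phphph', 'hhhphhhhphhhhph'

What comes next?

phphphhhhphphphphhhhphphphphhhhph

Applying the rule to each of the 15 symbols of hhhphhhhphhhhph gives the pieces ph ph ph hhh ph ph ph ph hhh ph ph ph ph hhh ph, which concatenate to the answer.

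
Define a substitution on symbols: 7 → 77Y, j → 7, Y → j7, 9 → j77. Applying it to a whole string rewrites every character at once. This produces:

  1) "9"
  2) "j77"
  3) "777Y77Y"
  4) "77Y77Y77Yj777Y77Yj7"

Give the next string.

77Y77Yj777Y77Yj777Y77Yj7777Y77Y77Yj777Y77Yj7777Y

Replace each of the 19 characters of 77Y77Y77Yj777Y77Yj7 in place — 77Y 77Y j7 77Y 77Y j7 77Y 77Y j7 7 77Y 77Y 77Y j7 77Y 77Y j7 7 77Y — and concatenate.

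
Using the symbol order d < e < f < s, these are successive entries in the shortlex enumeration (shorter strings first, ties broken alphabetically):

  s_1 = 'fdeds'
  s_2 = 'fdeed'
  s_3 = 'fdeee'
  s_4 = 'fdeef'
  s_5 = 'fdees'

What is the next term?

fdefd

Treat fdees as a base-4 numeral over the given alphabet and add one, carrying through any trailing s's.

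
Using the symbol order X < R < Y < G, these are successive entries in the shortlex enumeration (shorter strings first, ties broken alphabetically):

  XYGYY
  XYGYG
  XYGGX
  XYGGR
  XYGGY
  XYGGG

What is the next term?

XGXXX

Treat XYGGG as a base-4 numeral over the given alphabet and add one, carrying through any trailing G's.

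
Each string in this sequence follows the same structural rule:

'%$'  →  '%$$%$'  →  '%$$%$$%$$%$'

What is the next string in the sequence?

s(k+1) = s(k)·$·s(k) — each term doubles the last with '$' between the halves.
Doubling %$$%$$%$$%$ with '$' between the halves:

%$$%$$%$$%$$%$$%$$%$$%$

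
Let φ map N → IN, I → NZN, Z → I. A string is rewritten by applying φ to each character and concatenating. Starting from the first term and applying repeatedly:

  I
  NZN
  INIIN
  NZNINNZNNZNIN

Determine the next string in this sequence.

Rewriting the 13 symbols of NZNINNZNNZNIN one by one yields IN I IN NZN IN IN I IN IN I IN NZN IN; concatenated:

INIINNZNININIININIINNZNIN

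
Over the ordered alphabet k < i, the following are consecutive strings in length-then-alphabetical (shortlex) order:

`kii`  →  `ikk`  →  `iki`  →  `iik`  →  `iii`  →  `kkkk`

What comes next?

kkki

Treat kkkk as a base-2 numeral over the given alphabet and add one, carrying through any trailing i's.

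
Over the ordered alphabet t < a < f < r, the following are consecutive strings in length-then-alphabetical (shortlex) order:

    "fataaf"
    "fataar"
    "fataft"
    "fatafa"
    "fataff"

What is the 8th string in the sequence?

fatara

Continuing the enumeration 3 steps past fataff: fataff → fatafr → fatart → (answer).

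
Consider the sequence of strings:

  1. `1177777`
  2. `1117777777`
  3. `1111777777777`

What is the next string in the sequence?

1111177777777777

The n-th term is n 1's then 2n+1 7's, where the shown terms are n = 2, 3, 4.
Setting n = 5 gives 5, 11 characters in each block.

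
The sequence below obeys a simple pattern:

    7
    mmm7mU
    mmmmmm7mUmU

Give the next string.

s(k+1) = mmm·s(k)·mU, so each term gains mmm as a prefix and mU as a suffix.
Applying this once more to mmmmmm7mUmU:

mmmmmmmmm7mUmUmU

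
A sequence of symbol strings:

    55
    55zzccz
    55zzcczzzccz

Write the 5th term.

55zzcczzzcczzzcczzzccz

The strings grow by a fixed suffix zzccz each time.
From 55zzcczzzccz, 2 further steps: 55zzcczzzccz → 55zzcczzzcczzzccz → (answer).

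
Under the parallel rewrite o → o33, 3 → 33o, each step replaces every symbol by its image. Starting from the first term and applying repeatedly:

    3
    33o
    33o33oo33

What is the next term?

Expanding 33o33oo33: 3→33o, 3→33o, o→o33, 3→33o, 3→33o, o→o33, o→o33, 3→33o, 3→33o. Concatenated: 33o 33o o33 33o 33o o33 o33 33o 33o.

33o33oo3333o33oo33o3333o33o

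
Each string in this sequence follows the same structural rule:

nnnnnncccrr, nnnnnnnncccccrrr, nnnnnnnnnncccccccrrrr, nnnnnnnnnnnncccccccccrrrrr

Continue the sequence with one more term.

Each string has the form n^{2n+2} c^{2n-1} r^{n}, where the shown terms are n = 2, 3, 4, 5.
For the next term, n = 6, so the run lengths are 14, 11, 6.

nnnnnnnnnnnnnncccccccccccrrrrrr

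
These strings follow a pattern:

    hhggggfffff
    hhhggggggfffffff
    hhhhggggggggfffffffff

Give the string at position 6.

The n-th term is n+1 h's then 2n+2 g's then 2n+3 f's (n = 1, 2, …).
At n = 6 the blocks have lengths 7, 14, 15.

hhhhhhhggggggggggggggfffffffffffffff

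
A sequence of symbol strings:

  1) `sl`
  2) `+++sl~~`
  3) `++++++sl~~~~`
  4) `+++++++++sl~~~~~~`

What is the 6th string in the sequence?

Every step adds +++ to the front and ~~ to the end of the previous string.
From +++++++++sl~~~~~~, 2 further steps: +++++++++sl~~~~~~ → ++++++++++++sl~~~~~~~~ → (answer).

+++++++++++++++sl~~~~~~~~~~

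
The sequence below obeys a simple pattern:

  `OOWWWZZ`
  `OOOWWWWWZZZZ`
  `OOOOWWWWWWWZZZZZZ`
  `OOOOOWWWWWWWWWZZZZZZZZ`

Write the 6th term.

The n-th term is n+1 O's then 2n+1 W's then 2n Z's (n = 1, 2, …).
For term 6, n = 6, so the run lengths are 7, 13, 12.

OOOOOOOWWWWWWWWWWWWWZZZZZZZZZZZZ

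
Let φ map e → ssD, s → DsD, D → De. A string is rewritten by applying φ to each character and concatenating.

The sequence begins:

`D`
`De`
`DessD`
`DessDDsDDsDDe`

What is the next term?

DessDDsDDsDDeDeDsDDeDeDsDDeDessD

Applying the rule to each of the 13 symbols of DessDDsDDsDDe gives the pieces De ssD DsD DsD De De DsD De De DsD De De ssD, which concatenate to the answer.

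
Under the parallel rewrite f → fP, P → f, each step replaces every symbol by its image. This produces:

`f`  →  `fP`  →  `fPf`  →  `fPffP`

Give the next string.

fPffPfPf

Rewriting each symbol of fPffP: f→fP, P→f, f→fP, f→fP, P→f, which concatenates to fP f fP fP f.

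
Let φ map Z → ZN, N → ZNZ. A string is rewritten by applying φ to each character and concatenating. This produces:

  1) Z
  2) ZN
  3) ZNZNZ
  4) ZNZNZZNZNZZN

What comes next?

ZNZNZZNZNZZNZNZNZZNZNZZNZNZNZ

Apply φ to ZNZNZZNZNZZN symbol by symbol: Z→ZN, N→ZNZ, Z→ZN, N→ZNZ, Z→ZN, Z→ZN, N→ZNZ, Z→ZN, N→ZNZ, Z→ZN, Z→ZN, N→ZNZ; joined: ZN ZNZ ZN ZNZ ZN ZN ZNZ ZN ZNZ ZN ZN ZNZ.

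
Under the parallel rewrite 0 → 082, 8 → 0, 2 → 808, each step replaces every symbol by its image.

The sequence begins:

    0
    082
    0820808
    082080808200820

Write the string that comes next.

Rewriting the 15 symbols of 082080808200820 one by one yields 082 0 808 082 0 082 0 082 0 808 082 082 0 808 082; concatenated:

08208080820082008208080820820808082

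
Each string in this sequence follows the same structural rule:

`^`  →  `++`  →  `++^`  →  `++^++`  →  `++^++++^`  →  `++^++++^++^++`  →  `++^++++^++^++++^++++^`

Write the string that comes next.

++^++++^++^++++^++++^++^++++^++^++

Each term (from the third on) is the previous term followed by the one before it: term 3 = ++·^ = ++^.
The next term joins ++^++++^++^++++^++++^ and ++^++++^++^++.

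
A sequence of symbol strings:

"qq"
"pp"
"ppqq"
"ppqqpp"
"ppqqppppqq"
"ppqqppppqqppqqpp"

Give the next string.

ppqqppppqqppqqppppqqppppqq

This is a Fibonacci-style word recurrence s(k) = s(k−1)·s(k−2): e.g. pp·qq = ppqq.
Continuing: ppqqppppqqppqqpp · ppqqppppqq gives term 7.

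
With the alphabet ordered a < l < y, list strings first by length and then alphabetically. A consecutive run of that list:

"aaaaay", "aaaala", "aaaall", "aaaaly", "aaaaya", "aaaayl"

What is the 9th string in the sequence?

aaalal

Stepping forward 3 times from aaaayl: aaaayl → aaaayy → aaalaa, then the target.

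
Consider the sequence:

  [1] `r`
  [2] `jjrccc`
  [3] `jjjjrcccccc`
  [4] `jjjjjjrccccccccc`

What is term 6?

Every step adds jj to the front and ccc to the end of the previous string.
From jjjjjjrccccccccc, 2 further steps: jjjjjjrccccccccc → jjjjjjjjrcccccccccccc → (answer).

jjjjjjjjjjrccccccccccccccc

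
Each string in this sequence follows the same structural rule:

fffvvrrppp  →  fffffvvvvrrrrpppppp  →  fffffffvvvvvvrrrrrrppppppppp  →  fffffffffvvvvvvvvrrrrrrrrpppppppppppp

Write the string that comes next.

fffffffffffvvvvvvvvvvrrrrrrrrrrppppppppppppppp

Term n consists of 2n+1 f's, followed by 2n v's, followed by 2n r's, followed by 3n p's (n = 1, 2, …).
For the next term, n = 5, so the run lengths are 11, 10, 10, 15.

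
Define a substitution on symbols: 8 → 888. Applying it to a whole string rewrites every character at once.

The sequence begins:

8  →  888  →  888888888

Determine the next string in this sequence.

Rewriting each symbol of 888888888: 8→888, 8→888, 8→888, 8→888, 8→888, 8→888, 8→888, 8→888, 8→888, which concatenates to 888 888 888 888 888 888 888 888 888.

888888888888888888888888888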